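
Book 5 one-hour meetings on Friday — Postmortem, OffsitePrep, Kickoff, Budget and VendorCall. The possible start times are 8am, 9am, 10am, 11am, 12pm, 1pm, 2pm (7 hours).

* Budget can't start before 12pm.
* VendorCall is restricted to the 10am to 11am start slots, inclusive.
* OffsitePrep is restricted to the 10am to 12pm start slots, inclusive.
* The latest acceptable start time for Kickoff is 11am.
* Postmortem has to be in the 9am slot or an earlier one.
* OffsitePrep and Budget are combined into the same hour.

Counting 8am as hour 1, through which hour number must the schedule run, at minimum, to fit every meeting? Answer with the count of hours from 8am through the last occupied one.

5 hours

Budget can't be placed before 12pm — that is hour 5 counting from 8am — so the schedule must run through at least 5 hours.
5 works (last occupied hour: 12pm): for example Budget in 12pm; VendorCall in 10am; OffsitePrep in 12pm; Kickoff in 8am; Postmortem in 8am.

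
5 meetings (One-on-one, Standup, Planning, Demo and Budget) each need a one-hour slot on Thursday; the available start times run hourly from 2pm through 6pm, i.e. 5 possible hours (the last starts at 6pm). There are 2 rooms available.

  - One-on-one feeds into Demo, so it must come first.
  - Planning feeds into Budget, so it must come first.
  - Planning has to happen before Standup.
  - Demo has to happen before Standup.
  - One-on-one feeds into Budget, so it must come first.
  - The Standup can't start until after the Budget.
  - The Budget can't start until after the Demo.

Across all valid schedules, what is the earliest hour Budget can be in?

4pm

Precedence pushes Budget to at least 4pm; downstream work caps Budget at 5pm.
Budget at 4pm is achievable: Demo -> 3pm, Budget -> 4pm, Standup -> 5pm, Planning -> 2pm, One-on-one -> 2pm.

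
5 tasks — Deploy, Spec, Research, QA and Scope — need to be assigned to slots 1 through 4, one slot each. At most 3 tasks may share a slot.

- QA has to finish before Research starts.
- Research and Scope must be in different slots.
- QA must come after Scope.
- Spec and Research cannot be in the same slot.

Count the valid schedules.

Splitting on Deploy: it can be 1 (12), 2 (12), 3 (12), 4 (12). Listing each branch's schedules as (Spec, Research, QA, Scope):
Deploy=1: (1,3,2,1) (1,4,2,1) (1,4,3,1) (1,4,3,2) (2,3,2,1) (2,4,2,1) (2,4,3,1) (2,4,3,2) (3,4,2,1) (3,4,3,1) (3,4,3,2) (4,3,2,1) — 12.
Deploy=2: (1,3,2,1) (1,4,2,1) (1,4,3,1) (1,4,3,2) (2,3,2,1) (2,4,2,1) (2,4,3,1) (2,4,3,2) (3,4,2,1) (3,4,3,1) (3,4,3,2) (4,3,2,1) — 12.
Deploy=3: (1,3,2,1) (1,4,2,1) (1,4,3,1) (1,4,3,2) (2,3,2,1) (2,4,2,1) (2,4,3,1) (2,4,3,2) (3,4,2,1) (3,4,3,1) (3,4,3,2) (4,3,2,1) — 12.
Deploy=4: (1,3,2,1) (1,4,2,1) (1,4,3,1) (1,4,3,2) (2,3,2,1) (2,4,2,1) (2,4,3,1) (2,4,3,2) (3,4,2,1) (3,4,3,1) (3,4,3,2) (4,3,2,1) — 12.
Summing: 12 + 12 + 12 + 12 = 48.

48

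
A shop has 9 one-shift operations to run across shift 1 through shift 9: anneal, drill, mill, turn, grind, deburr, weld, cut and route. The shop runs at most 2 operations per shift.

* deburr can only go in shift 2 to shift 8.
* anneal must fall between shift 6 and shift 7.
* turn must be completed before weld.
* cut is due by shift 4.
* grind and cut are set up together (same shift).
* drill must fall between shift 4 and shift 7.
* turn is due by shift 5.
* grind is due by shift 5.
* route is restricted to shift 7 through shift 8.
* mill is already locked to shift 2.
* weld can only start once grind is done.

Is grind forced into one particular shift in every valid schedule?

grind can be shift 1 (e.g. anneal in shift 6, deburr in shift 3, grind in shift 1, turn in shift 2, mill in shift 2, weld in shift 3, drill in shift 4, route in shift 7, cut in shift 1) or shift 3 (e.g. turn in shift 1; drill in shift 4; mill in shift 2; route in shift 7; grind in shift 3; cut in shift 3; deburr in shift 2; anneal in shift 6; weld in shift 4).

No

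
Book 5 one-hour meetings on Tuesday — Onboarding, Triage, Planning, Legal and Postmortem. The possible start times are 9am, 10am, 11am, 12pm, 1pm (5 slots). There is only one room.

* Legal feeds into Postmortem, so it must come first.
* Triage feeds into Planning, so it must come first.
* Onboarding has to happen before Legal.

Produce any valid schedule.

Postmortem=1pm; Legal=10am; Planning=12pm; Onboarding=9am; Triage=11am

Checking: Triage(11am) before Planning(12pm); Onboarding(9am) before Legal(10am); Legal(10am) before Postmortem(1pm); max 1 per slot (cap 1).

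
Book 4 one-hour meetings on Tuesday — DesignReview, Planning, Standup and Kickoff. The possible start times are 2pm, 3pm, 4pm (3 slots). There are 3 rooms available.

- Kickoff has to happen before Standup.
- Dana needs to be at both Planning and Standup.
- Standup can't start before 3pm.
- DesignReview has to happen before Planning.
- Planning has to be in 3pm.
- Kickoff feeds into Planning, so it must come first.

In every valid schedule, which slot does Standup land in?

4pm

Standup's window is 3pm–4pm.
Planning is fixed at 3pm, and Standup can't share a slot with Planning.
So Standup must be 4pm.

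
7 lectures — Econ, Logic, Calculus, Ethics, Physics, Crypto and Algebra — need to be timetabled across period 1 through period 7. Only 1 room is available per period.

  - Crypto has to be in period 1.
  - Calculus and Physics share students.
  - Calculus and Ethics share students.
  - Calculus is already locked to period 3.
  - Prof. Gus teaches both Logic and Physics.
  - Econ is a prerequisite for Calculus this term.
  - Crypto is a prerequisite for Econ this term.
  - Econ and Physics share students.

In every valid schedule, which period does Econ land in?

period 2

Crypto is fixed at period 1 and must come before Econ, so Econ is at least period 2.
Calculus is fixed at period 3 and must come after Econ, so Econ is at most period 2.
So Econ must be period 2.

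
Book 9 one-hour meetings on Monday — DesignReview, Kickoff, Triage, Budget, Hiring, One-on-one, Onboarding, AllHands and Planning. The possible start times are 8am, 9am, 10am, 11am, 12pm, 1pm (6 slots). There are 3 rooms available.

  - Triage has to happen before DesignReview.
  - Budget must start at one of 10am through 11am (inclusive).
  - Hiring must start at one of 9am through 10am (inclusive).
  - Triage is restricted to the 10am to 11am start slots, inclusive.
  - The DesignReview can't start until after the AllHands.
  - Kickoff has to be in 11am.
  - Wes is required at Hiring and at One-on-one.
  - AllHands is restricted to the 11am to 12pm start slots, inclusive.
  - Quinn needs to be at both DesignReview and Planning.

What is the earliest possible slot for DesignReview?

Precedence pushes DesignReview to at least 12pm.
DesignReview at 12pm is achievable: AllHands in 11am, Triage in 10am, DesignReview in 12pm, One-on-one in 8am, Planning in 8am, Hiring in 9am, Onboarding in 8am, Budget in 10am, Kickoff in 11am.

12pm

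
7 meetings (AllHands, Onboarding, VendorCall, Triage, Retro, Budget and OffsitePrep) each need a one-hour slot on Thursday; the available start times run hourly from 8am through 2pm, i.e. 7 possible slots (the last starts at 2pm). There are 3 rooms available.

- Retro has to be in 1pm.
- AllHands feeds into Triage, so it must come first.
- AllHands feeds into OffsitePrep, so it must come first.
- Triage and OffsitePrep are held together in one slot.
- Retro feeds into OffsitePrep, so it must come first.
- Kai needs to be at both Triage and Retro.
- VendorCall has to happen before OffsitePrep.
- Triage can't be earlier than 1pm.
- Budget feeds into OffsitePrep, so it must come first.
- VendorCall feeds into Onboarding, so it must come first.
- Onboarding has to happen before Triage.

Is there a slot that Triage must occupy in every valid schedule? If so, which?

Triage's window is 1pm–2pm.
Retro is fixed at 1pm, and Triage can't share a slot with Retro.
So Triage must be 2pm.

2pm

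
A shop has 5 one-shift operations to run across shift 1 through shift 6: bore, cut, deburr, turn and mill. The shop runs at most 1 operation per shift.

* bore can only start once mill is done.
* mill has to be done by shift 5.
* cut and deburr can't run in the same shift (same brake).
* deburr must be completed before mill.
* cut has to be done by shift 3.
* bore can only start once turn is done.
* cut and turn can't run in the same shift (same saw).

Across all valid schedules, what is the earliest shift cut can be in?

Cut's own window allows nothing later than shift 3.
cut at shift 1 is achievable: turn -> shift 4; cut -> shift 1; mill -> shift 3; deburr -> shift 2; bore -> shift 5.

shift 1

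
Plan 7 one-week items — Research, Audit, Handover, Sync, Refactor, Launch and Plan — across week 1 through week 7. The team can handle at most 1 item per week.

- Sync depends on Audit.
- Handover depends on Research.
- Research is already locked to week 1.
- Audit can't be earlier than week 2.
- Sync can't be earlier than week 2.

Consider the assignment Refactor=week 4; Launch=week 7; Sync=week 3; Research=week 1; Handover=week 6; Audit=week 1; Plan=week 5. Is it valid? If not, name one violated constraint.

Research is already locked to week 1 — holds.
The team can handle at most 1 item per week — violated.
Handover depends on Research — holds.
Sync can't be earlier than week 2 — holds.
Sync depends on Audit — holds.
Audit can't be earlier than week 2 — violated.

No. Audit can't be earlier than week 2 is not satisfied.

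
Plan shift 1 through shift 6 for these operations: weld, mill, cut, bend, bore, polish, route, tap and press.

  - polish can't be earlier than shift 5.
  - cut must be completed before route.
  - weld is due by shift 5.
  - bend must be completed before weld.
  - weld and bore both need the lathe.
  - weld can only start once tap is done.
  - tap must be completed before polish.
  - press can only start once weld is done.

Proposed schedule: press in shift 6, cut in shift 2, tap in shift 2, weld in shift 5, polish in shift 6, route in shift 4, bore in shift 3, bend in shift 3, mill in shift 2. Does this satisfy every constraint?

Yes, all constraints hold

weld is due by shift 5 — holds.
bend must be completed before weld — holds.
weld and bore both need the lathe — holds.
tap must be completed before polish — holds.
press can only start once weld is done — holds.
cut must be completed before route — holds.
polish can't be earlier than shift 5 — holds.
weld can only start once tap is done — holds.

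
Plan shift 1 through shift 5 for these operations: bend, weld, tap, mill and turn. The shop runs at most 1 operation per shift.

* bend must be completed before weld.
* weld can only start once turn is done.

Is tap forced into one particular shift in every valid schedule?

No

tap can be shift 1 (e.g. mill in shift 5; tap in shift 1; bend in shift 2; turn in shift 3; weld in shift 4) or shift 2 (e.g. mill=shift 5, weld=shift 4, turn=shift 3, tap=shift 2, bend=shift 1).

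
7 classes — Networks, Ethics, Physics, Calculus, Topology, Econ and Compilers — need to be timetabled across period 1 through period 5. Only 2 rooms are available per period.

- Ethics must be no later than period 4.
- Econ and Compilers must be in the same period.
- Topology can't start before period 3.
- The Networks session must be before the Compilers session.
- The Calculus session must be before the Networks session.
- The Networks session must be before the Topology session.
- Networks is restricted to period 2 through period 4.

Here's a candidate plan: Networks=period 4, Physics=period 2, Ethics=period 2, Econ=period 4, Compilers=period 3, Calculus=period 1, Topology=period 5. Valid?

The Networks session must be before the Topology session — holds.
The Networks session must be before the Compilers session — violated.
Only 2 rooms are available per period — holds.
Topology can't start before period 3 — holds.
The Calculus session must be before the Networks session — holds.
Ethics must be no later than period 4 — holds.
Networks is restricted to period 2 through period 4 — holds.
Econ and Compilers must be in the same period — violated.

Invalid. The Networks session must be before the Compilers session.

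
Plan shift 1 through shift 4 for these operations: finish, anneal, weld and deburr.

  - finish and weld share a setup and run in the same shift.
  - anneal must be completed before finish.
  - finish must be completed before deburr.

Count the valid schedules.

4

Enumerating: anneal -> shift 1, deburr -> shift 3, finish -> shift 2, weld -> shift 2 | finish -> shift 2; weld -> shift 2; deburr -> shift 4; anneal -> shift 1 | finish=shift 3, weld=shift 3, anneal=shift 1, deburr=shift 4 | weld=shift 3; finish=shift 3; deburr=shift 4; anneal=shift 2.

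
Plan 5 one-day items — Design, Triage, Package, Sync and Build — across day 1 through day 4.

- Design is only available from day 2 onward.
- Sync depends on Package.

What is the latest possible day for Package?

day 3

Downstream work caps Package at day 3.
Package at day 3 is achievable: Sync -> day 4, Build -> day 1, Triage -> day 1, Design -> day 2, Package -> day 3.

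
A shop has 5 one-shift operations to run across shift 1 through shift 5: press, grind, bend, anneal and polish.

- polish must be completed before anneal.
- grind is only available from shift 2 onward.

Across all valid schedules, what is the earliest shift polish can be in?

shift 1

Downstream work caps polish at shift 4.
polish at shift 1 is achievable: press=shift 1; anneal=shift 2; polish=shift 1; bend=shift 1; grind=shift 2.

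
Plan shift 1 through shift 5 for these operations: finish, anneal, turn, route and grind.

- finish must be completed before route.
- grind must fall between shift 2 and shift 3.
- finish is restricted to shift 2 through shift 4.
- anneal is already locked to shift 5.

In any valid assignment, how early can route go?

shift 3

Precedence pushes route to at least shift 3.
route at shift 3 is achievable: anneal=shift 5; finish=shift 2; turn=shift 1; grind=shift 2; route=shift 3.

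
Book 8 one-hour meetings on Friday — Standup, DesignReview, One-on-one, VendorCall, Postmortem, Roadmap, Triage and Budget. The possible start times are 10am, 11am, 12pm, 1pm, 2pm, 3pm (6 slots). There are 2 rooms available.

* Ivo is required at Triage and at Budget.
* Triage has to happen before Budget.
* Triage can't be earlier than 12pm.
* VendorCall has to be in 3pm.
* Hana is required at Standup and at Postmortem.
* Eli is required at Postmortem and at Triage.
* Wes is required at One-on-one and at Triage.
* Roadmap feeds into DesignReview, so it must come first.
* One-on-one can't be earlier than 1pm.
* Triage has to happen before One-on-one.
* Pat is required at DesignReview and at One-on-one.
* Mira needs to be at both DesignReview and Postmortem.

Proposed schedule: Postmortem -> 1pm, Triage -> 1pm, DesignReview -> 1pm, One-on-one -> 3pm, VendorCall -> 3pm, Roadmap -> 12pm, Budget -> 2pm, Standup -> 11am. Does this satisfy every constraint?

Roadmap feeds into DesignReview, so it must come first — holds.
Pat is required at DesignReview and at One-on-one — holds.
One-on-one can't be earlier than 1pm — holds.
Hana is required at Standup and at Postmortem — holds.
Triage has to happen before One-on-one — holds.
Mira needs to be at both DesignReview and Postmortem — violated.
Wes is required at One-on-one and at Triage — holds.
Eli is required at Postmortem and at Triage — violated.
Ivo is required at Triage and at Budget — holds.
VendorCall has to be in 3pm — holds.
Triage has to happen before Budget — holds.
There are 2 rooms available — violated.
Triage can't be earlier than 12pm — holds.

No. Mira needs to be at both DesignReview and Postmortem is not satisfied.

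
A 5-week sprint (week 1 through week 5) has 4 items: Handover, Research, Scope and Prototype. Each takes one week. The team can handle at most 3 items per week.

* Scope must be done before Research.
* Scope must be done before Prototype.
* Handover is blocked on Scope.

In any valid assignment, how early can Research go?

week 2

Precedence pushes Research to at least week 2.
Research at week 2 is achievable: Research -> week 2, Handover -> week 2, Prototype -> week 2, Scope -> week 1.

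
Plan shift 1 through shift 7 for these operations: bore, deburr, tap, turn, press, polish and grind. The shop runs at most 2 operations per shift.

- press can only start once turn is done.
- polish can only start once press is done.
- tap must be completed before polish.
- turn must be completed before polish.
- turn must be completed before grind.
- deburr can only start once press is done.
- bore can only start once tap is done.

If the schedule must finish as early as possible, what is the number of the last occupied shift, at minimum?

4

The precedence chain requires at least 3 distinct shifts.
With at most 2 per shift and 7 operations, at least 4 shifts are needed.
4 works (last occupied shift: shift 4): for example bore -> shift 2; press -> shift 2; polish -> shift 3; grind -> shift 4; turn -> shift 1; deburr -> shift 3; tap -> shift 1.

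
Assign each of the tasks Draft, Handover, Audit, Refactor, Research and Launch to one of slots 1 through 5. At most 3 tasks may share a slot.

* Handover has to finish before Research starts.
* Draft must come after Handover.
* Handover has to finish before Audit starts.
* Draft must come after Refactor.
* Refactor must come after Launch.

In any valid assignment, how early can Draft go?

3

Precedence pushes Draft to at least 3.
Draft at 3 is achievable: Audit=2, Refactor=2, Launch=1, Research=2, Handover=1, Draft=3.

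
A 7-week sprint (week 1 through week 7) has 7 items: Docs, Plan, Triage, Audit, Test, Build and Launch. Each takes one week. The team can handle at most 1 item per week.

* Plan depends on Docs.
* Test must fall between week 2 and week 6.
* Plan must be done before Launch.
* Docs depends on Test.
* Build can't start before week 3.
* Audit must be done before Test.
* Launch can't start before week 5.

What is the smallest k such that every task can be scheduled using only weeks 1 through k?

7

The precedence chain requires at least 5 distinct weeks.
With at most 1 per week and 7 tasks, at least 7 weeks are needed.
7 works (last occupied week: week 7): for example Triage=week 7; Docs=week 3; Launch=week 5; Test=week 2; Audit=week 1; Build=week 6; Plan=week 4.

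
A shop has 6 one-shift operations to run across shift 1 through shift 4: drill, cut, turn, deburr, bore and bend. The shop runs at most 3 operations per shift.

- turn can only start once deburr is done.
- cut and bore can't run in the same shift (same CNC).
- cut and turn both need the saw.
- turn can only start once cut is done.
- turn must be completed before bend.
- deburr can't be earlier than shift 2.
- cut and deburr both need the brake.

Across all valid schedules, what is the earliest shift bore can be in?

shift 2

bore at shift 2 is achievable: bore=shift 2, deburr=shift 2, turn=shift 3, cut=shift 1, bend=shift 4, drill=shift 1.
Nothing earlier works — the conflict and capacity constraints rule out every shift before shift 2.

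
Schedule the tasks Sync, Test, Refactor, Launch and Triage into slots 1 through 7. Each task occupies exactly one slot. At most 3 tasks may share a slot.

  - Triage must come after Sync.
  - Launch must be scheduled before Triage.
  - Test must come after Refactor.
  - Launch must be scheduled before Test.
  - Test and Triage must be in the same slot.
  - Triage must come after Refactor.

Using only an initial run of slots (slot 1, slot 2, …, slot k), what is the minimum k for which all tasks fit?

The precedence chain requires at least 2 distinct slots.
With at most 3 per slot and 5 tasks, at least 2 slots are needed.
2 works (last occupied slot: 2): for example Refactor=1; Triage=2; Sync=1; Launch=1; Test=2.

2 slots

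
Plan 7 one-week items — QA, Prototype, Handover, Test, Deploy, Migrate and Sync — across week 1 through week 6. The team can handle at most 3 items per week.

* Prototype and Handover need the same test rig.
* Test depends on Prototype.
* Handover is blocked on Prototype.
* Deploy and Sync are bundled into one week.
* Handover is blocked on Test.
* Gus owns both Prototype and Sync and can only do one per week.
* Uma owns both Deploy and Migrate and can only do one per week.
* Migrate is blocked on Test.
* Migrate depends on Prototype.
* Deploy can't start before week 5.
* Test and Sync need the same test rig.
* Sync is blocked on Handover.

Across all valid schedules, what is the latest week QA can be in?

QA at week 6 is achievable: Test=week 2, Deploy=week 5, Prototype=week 1, QA=week 6, Sync=week 5, Handover=week 3, Migrate=week 3.

week 6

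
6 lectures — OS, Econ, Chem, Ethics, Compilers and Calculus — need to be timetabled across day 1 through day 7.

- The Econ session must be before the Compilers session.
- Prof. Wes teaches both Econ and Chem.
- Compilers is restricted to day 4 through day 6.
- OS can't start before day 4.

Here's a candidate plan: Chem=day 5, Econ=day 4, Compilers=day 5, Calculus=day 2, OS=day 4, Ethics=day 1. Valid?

The Econ session must be before the Compilers session — holds.
Prof. Wes teaches both Econ and Chem — holds.
Compilers is restricted to day 4 through day 6 — holds.
OS can't start before day 4 — holds.

Valid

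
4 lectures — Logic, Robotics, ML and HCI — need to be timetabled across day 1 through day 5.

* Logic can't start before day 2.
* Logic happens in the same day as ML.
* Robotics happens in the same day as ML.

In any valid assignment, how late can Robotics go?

day 5

Robotics must be in the same day as Logic, which can't be before day 2, so Robotics is at least day 2.
Robotics at day 5 is achievable: HCI -> day 1, Logic -> day 5, ML -> day 5, Robotics -> day 5.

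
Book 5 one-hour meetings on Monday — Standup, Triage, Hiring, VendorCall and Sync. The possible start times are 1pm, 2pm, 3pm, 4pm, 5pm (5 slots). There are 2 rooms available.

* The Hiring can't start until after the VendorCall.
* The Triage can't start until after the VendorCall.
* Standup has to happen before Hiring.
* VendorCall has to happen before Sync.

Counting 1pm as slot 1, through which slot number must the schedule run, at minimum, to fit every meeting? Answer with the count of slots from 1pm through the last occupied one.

3

The precedence chain requires at least 2 distinct slots.
With at most 2 per slot and 5 meetings, at least 3 slots are needed.
3 works (last occupied slot: 3pm): for example VendorCall=1pm, Hiring=2pm, Triage=2pm, Standup=1pm, Sync=3pm.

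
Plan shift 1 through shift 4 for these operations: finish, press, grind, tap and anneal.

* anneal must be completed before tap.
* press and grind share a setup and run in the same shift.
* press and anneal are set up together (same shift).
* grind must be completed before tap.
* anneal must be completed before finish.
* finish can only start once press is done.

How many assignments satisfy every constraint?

Splitting on finish: it can be shift 2 (3), shift 3 (5), shift 4 (6). Listing each branch's schedules as (press, grind, tap, anneal) by shift number:
finish=shift 2: (1,1,2,1) (1,1,3,1) (1,1,4,1) — 3.
finish=shift 3: (1,1,2,1) (1,1,3,1) (1,1,4,1) (2,2,3,2) (2,2,4,2) — 5.
finish=shift 4: (1,1,2,1) (1,1,3,1) (1,1,4,1) (2,2,3,2) (2,2,4,2) (3,3,4,3) — 6.
Summing: 3 + 5 + 6 = 14.

14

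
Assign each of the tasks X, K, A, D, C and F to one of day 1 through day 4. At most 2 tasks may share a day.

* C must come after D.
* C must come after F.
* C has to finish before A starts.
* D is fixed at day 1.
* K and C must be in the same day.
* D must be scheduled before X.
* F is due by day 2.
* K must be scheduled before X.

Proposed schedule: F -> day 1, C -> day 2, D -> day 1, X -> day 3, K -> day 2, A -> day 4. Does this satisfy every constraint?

At most 2 tasks may share a day — holds.
D must be scheduled before X — holds.
D is fixed at day 1 — holds.
C must come after D — holds.
F is due by day 2 — holds.
K and C must be in the same day — holds.
K must be scheduled before X — holds.
C must come after F — holds.
C has to finish before A starts — holds.

Yes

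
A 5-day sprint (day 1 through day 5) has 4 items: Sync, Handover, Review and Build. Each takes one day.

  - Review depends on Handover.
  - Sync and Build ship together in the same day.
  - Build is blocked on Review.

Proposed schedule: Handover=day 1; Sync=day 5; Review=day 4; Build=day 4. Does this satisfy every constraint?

Invalid. Sync and Build ship together in the same day.

Sync and Build ship together in the same day — violated.
Review depends on Handover — holds.
Build is blocked on Review — violated.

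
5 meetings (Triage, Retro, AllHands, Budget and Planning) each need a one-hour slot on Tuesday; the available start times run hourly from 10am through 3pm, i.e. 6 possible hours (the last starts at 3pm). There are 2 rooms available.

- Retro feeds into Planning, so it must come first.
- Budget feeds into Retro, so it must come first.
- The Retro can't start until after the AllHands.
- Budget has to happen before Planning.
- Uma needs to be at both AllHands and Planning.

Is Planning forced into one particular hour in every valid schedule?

No

Planning can be 12pm (e.g. AllHands=10am; Planning=12pm; Retro=11am; Budget=10am; Triage=11am) or 1pm (e.g. Retro -> 11am, Budget -> 10am, Triage -> 11am, Planning -> 1pm, AllHands -> 10am).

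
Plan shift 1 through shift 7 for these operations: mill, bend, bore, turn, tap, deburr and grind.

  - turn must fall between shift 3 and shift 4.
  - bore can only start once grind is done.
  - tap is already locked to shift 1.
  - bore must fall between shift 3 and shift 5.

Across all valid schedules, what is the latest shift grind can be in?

Downstream work caps grind at shift 4.
grind at shift 4 is achievable: grind in shift 4, mill in shift 1, deburr in shift 1, bend in shift 1, bore in shift 5, tap in shift 1, turn in shift 3.

shift 4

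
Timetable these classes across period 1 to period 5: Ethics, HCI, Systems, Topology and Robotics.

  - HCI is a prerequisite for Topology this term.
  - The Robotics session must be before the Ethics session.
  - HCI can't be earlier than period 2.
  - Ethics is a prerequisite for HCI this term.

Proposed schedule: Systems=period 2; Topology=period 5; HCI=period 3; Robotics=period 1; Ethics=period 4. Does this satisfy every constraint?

Invalid. Ethics is a prerequisite for HCI this term.

The Robotics session must be before the Ethics session — holds.
Ethics is a prerequisite for HCI this term — violated.
HCI is a prerequisite for Topology this term — holds.
HCI can't be earlier than period 2 — holds.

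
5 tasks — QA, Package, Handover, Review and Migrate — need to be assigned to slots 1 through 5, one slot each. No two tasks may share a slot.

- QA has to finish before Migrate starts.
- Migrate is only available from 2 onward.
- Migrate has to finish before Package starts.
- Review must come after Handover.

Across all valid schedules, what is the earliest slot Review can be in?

Precedence pushes Review to at least 2.
Review at 2 is achievable: Package=5, Handover=1, Migrate=4, QA=3, Review=2.

2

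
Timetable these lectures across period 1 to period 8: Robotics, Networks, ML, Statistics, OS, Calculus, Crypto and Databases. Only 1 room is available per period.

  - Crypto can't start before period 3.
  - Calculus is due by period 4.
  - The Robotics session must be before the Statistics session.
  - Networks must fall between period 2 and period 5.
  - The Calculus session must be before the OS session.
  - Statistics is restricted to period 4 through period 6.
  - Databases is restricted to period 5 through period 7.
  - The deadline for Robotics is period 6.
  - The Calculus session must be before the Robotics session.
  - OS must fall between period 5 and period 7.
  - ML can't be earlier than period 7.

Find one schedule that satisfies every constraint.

Statistics in period 4; Networks in period 2; Calculus in period 1; OS in period 5; Crypto in period 8; Databases in period 6; ML in period 7; Robotics in period 3

Checking: Robotics(period 3) before Statistics(period 4); Calculus(period 1) before OS(period 5); Calculus(period 1) before Robotics(period 3); Robotics=period 3 in [period 1,period 6]; Calculus=period 1 in [period 1,period 4]; OS=period 5 in [period 5,period 7]; Networks=period 2 in [period 2,period 5]; Databases=period 6 in [period 5,period 7]; Statistics=period 4 in [period 4,period 6]; Crypto=period 8 in [period 3,period 8]; ML=period 7 in [period 7,period 8]; max 1 per period (cap 1).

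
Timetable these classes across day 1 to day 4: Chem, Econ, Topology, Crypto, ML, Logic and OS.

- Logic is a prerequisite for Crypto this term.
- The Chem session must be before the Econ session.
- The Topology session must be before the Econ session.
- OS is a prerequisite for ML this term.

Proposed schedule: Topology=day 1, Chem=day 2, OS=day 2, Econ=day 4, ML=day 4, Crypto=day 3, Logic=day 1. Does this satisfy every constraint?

OS is a prerequisite for ML this term — holds.
The Chem session must be before the Econ session — holds.
Logic is a prerequisite for Crypto this term — holds.
The Topology session must be before the Econ session — holds.

Valid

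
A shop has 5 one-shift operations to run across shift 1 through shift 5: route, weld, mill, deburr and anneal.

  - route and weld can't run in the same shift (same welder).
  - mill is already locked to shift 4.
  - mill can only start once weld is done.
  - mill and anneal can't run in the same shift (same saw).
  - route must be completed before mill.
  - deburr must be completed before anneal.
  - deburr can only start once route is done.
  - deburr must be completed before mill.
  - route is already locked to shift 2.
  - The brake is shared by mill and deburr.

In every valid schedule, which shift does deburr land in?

shift 3

route is fixed at shift 2 and must come before deburr, so deburr is at least shift 3.
mill is fixed at shift 4 and must come after deburr, so deburr is at most shift 3.
So deburr must be shift 3.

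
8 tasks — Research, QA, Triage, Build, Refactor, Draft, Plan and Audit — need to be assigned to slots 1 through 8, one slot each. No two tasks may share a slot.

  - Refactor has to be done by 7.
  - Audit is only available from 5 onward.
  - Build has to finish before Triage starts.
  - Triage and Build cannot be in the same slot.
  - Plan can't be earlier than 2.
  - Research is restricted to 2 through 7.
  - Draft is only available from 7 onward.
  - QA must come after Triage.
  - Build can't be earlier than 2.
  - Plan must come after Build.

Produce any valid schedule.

Refactor -> 1; Plan -> 4; Audit -> 5; Build -> 3; Triage -> 6; Draft -> 7; Research -> 2; QA -> 8

Checking: Build(3) before Triage(6); Build(3) before Plan(4); Triage(6) before QA(8); Triage(6) != Build(3); Plan=4 in [2,8]; Audit=5 in [5,8]; Build=3 in [2,8]; Draft=7 in [7,8]; Refactor=1 in [1,7]; Research=2 in [2,7]; max 1 per slot (cap 1).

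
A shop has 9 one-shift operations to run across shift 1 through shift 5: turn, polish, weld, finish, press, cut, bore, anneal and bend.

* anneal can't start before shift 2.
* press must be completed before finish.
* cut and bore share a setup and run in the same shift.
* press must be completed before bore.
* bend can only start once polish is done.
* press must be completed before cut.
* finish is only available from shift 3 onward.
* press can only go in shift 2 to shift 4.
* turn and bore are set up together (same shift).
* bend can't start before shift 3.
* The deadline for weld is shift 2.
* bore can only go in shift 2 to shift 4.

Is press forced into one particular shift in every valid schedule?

No

press can be shift 2 (e.g. bore in shift 3; polish in shift 1; press in shift 2; weld in shift 1; cut in shift 3; anneal in shift 2; turn in shift 3; bend in shift 3; finish in shift 3) or shift 3 (e.g. turn -> shift 4; bore -> shift 4; press -> shift 3; cut -> shift 4; weld -> shift 1; bend -> shift 3; finish -> shift 4; polish -> shift 1; anneal -> shift 2).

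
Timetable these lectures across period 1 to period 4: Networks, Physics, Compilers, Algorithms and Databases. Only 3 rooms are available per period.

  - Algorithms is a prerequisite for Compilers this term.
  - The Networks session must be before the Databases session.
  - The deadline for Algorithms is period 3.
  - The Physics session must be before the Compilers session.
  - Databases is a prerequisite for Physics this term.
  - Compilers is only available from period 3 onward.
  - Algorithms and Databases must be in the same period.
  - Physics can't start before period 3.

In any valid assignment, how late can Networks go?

Downstream work caps Networks at period 1.
Networks at period 1 is achievable: Physics in period 3, Algorithms in period 2, Databases in period 2, Compilers in period 4, Networks in period 1.

period 1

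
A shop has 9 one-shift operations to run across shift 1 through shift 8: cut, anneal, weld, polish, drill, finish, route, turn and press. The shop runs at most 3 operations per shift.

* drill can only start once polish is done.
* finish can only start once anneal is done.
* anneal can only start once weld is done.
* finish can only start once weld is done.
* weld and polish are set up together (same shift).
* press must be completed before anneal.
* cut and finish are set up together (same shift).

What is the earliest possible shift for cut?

Cut must be in the same shift as finish, which can't be before shift 3, so cut is at least shift 3.
cut at shift 3 is achievable: cut -> shift 3; polish -> shift 1; route -> shift 2; turn -> shift 3; drill -> shift 2; press -> shift 1; weld -> shift 1; anneal -> shift 2; finish -> shift 3.

shift 3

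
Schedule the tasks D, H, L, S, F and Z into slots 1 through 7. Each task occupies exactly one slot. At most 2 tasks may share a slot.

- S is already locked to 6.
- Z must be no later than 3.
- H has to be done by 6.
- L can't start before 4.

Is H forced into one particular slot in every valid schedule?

No

H can be 1 (e.g. Z=1, L=4, D=2, F=2, H=1, S=6) or 2 (e.g. H in 2, D in 1, S in 6, Z in 1, F in 2, L in 4).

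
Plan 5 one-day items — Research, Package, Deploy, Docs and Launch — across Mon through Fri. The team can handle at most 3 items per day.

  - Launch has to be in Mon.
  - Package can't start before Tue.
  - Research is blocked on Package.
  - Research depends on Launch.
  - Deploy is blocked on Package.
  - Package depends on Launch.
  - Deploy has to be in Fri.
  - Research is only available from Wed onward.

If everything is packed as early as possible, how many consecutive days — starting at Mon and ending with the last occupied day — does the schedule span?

The precedence chain requires at least 3 distinct days.
With at most 3 per day and 5 tasks, at least 2 days are needed.
Deploy can't be placed before Fri — that is day 5 counting from Mon — so the schedule must run through at least 5 days.
5 works (last occupied day: Fri): for example Docs in Mon; Package in Tue; Launch in Mon; Research in Wed; Deploy in Fri.

5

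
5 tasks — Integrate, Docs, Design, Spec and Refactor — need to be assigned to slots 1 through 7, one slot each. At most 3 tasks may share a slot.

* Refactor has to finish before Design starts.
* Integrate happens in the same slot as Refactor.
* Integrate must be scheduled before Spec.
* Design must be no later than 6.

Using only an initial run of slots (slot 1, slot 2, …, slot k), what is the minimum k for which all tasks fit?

The precedence chain requires at least 2 distinct slots.
With at most 3 per slot and 5 tasks, at least 2 slots are needed.
2 works (last occupied slot: 2): for example Spec=2, Integrate=1, Docs=1, Refactor=1, Design=2.

2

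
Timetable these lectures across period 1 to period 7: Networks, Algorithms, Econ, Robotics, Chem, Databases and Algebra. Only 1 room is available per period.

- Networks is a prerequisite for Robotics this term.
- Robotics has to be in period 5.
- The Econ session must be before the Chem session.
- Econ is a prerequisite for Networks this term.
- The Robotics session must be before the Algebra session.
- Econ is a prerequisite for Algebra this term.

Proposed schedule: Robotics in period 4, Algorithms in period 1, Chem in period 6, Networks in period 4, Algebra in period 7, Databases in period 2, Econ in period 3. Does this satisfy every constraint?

Econ is a prerequisite for Networks this term — holds.
Robotics has to be in period 5 — violated.
Networks is a prerequisite for Robotics this term — violated.
The Econ session must be before the Chem session — holds.
Only 1 room is available per period — violated.
The Robotics session must be before the Algebra session — holds.
Econ is a prerequisite for Algebra this term — holds.

No. Only 1 room is available per period is not satisfied.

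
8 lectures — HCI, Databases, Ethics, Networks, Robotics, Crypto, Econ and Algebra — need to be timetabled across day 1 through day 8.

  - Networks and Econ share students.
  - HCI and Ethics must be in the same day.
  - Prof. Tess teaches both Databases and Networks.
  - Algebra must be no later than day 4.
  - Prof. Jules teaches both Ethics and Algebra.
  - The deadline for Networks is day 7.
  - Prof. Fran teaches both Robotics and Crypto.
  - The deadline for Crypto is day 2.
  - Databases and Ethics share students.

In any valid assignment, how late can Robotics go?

day 8

Robotics at day 8 is achievable: Robotics in day 8; HCI in day 2; Algebra in day 1; Econ in day 2; Crypto in day 1; Ethics in day 2; Networks in day 1; Databases in day 3.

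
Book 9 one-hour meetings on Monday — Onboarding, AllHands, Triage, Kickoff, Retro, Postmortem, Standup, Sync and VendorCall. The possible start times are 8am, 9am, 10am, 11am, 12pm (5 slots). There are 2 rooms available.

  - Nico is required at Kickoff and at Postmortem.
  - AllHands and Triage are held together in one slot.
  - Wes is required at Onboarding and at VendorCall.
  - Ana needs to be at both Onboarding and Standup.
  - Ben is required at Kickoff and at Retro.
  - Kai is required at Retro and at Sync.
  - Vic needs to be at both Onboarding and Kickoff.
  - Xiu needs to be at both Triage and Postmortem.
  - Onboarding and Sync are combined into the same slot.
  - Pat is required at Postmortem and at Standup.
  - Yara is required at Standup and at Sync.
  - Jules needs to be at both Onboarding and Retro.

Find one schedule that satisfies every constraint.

Standup=10am, Postmortem=11am, Kickoff=10am, Sync=8am, AllHands=9am, Onboarding=8am, Retro=11am, Triage=9am, VendorCall=12pm

Checking: Onboarding(8am) != VendorCall(12pm); Kickoff(10am) != Postmortem(11am); Kickoff(10am) != Retro(11am); Standup(10am) != Sync(8am); Onboarding(8am) != Kickoff(10am); Retro(11am) != Sync(8am); Triage(9am) != Postmortem(11am); Onboarding(8am) != Standup(10am); Onboarding(8am) != Retro(11am); Postmortem(11am) != Standup(10am); Onboarding = Sync = 8am; AllHands = Triage = 9am; max 2 per slot (cap 2).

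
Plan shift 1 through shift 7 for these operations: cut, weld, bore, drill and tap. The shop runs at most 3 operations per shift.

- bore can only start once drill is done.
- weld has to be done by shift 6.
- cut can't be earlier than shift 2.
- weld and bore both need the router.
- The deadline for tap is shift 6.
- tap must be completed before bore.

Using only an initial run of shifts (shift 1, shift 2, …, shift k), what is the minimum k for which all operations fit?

2

The precedence chain requires at least 2 distinct shifts.
With at most 3 per shift and 5 operations, at least 2 shifts are needed.
2 works (last occupied shift: shift 2): for example weld -> shift 1; tap -> shift 1; cut -> shift 2; drill -> shift 1; bore -> shift 2.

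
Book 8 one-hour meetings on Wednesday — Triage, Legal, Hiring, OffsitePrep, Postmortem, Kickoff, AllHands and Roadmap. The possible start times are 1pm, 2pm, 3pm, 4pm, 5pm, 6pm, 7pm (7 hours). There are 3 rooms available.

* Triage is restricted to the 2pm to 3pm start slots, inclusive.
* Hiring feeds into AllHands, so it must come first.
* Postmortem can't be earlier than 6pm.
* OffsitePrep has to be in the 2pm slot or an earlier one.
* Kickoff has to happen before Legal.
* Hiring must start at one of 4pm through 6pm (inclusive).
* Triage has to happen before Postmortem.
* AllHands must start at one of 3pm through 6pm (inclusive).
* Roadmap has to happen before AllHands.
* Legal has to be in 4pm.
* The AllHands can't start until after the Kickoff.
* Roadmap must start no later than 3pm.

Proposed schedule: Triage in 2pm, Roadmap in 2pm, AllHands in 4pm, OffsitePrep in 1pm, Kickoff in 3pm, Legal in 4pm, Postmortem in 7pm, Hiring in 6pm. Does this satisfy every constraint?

There are 3 rooms available — holds.
AllHands must start at one of 3pm through 6pm (inclusive) — holds.
Legal has to be in 4pm — holds.
Roadmap has to happen before AllHands — holds.
Triage is restricted to the 2pm to 3pm start slots, inclusive — holds.
Hiring feeds into AllHands, so it must come first — violated.
Postmortem can't be earlier than 6pm — holds.
Roadmap must start no later than 3pm — holds.
OffsitePrep has to be in the 2pm slot or an earlier one — holds.
Hiring must start at one of 4pm through 6pm (inclusive) — holds.
The AllHands can't start until after the Kickoff — holds.
Kickoff has to happen before Legal — holds.
Triage has to happen before Postmortem — holds.

Invalid. Hiring feeds into AllHands, so it must come first.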